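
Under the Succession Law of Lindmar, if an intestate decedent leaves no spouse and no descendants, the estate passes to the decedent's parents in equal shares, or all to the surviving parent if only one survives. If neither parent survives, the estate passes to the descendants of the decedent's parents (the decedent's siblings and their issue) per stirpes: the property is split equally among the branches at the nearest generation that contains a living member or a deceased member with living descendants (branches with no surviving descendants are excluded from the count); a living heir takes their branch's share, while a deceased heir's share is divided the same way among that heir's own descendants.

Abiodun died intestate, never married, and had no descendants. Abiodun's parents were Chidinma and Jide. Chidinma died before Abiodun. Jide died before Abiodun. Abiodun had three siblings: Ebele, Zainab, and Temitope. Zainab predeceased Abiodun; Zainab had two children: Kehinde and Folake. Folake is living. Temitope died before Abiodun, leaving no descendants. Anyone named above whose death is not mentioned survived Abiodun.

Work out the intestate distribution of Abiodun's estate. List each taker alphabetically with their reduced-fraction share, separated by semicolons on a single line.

Neither parent survives and there are no descendants, so the estate passes to Abiodun's siblings and their issue per stirpes.
Temitope left no surviving issue, so that branch lapses and is disregarded.
The estate is divided into 2 equal shares of 1/2 among Ebele, Zainab.
Ebele is living and takes 1/2.
Zainab predeceased; the 1/2 allotted to Zainab's branch passes to Zainab's issue by representation.
The 1/2 is divided into 2 equal shares of 1/4 among Kehinde, Folake.
Kehinde is living and takes 1/4.
Folake is living and takes 1/4.

Ebele 1/2; Folake 1/4; Kehinde 1/4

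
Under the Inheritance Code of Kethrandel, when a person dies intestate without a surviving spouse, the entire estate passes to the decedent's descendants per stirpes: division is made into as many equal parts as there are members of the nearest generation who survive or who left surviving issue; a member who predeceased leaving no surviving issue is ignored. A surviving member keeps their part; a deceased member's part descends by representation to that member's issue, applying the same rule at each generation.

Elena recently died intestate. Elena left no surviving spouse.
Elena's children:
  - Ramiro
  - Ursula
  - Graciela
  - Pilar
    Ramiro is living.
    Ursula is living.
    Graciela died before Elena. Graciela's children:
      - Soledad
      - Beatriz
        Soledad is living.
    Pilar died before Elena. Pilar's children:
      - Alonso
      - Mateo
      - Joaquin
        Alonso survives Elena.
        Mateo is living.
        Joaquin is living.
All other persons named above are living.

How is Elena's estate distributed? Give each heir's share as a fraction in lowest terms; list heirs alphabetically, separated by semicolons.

Alonso 1/12; Beatriz 1/8; Joaquin 1/12; Mateo 1/12; Ramiro 1/4; Soledad 1/8; Ursula 1/4

There is no surviving spouse, so the entire estate passes to Elena's descendants per stirpes.
The estate is divided into 4 equal shares of 1/4 among Ramiro, Ursula, Graciela, Pilar.
Ramiro is living and takes 1/4.
Ursula is living and takes 1/4.
Graciela predeceased; the 1/4 allotted to Graciela's branch passes to Graciela's issue by representation.
The 1/4 is divided into 2 equal shares of 1/8 among Soledad, Beatriz.
Soledad is living and takes 1/8.
Beatriz is living and takes 1/8.
Pilar predeceased; the 1/4 allotted to Pilar's branch passes to Pilar's issue by representation.
The 1/4 is divided into 3 equal shares of 1/12 among Alonso, Mateo, Joaquin.
Alonso is living and takes 1/12.
Mateo is living and takes 1/12.
Joaquin is living and takes 1/12.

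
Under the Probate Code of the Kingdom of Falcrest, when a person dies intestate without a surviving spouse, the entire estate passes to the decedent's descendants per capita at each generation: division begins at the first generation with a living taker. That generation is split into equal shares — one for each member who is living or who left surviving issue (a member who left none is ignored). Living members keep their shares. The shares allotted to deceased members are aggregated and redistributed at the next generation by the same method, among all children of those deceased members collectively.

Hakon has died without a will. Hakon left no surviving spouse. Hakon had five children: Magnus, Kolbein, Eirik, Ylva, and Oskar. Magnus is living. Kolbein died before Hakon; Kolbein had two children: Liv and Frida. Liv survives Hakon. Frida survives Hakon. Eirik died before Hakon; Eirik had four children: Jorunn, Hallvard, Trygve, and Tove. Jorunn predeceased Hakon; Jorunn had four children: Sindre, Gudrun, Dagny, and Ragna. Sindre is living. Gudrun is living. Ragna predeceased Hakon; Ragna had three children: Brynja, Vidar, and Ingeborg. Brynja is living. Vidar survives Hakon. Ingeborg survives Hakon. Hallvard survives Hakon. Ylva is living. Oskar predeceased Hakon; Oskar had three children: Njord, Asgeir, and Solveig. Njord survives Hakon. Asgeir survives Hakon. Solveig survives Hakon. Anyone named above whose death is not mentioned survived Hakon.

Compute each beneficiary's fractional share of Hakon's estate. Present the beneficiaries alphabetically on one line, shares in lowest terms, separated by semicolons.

Asgeir 1/15; Brynja 1/180; Dagny 1/60; Frida 1/15; Gudrun 1/60; Hallvard 1/15; Ingeborg 1/180; Liv 1/15; Magnus 1/5; Njord 1/15; Sindre 1/60; Solveig 1/15; Tove 1/15; Trygve 1/15; Vidar 1/180; Ylva 1/5

There is no surviving spouse, so the entire estate passes to Hakon's descendants per capita at each generation.
At generation 1 (Magnus, Kolbein, Eirik, Ylva, Oskar) there are 5 shares of (1)/5 = 1/5 each.
Living: Magnus and Ylva — each takes 1/5.
Deceased: Kolbein, Eirik, and Oskar. Their combined 3/5 is pooled and carried to generation 2.
At generation 2 (Liv, Frida, Jorunn, Hallvard, Trygve, Tove, Njord, Asgeir, Solveig) there are 9 shares of (3/5)/9 = 1/15 each.
Living: Liv, Frida, Hallvard, Trygve, Tove, Njord, Asgeir, and Solveig — each takes 1/15.
Deceased: Jorunn. That 1/15 share is carried to generation 3.
At generation 3 (Sindre, Gudrun, Dagny, Ragna) there are 4 shares of (1/15)/4 = 1/60 each.
Living: Sindre, Gudrun, and Dagny — each takes 1/60.
Deceased: Ragna. That 1/60 share is carried to generation 4.
At generation 4 (Brynja, Vidar, Ingeborg) there are 3 shares of (1/60)/3 = 1/180 each.
Living: Brynja, Vidar, and Ingeborg — each takes 1/180.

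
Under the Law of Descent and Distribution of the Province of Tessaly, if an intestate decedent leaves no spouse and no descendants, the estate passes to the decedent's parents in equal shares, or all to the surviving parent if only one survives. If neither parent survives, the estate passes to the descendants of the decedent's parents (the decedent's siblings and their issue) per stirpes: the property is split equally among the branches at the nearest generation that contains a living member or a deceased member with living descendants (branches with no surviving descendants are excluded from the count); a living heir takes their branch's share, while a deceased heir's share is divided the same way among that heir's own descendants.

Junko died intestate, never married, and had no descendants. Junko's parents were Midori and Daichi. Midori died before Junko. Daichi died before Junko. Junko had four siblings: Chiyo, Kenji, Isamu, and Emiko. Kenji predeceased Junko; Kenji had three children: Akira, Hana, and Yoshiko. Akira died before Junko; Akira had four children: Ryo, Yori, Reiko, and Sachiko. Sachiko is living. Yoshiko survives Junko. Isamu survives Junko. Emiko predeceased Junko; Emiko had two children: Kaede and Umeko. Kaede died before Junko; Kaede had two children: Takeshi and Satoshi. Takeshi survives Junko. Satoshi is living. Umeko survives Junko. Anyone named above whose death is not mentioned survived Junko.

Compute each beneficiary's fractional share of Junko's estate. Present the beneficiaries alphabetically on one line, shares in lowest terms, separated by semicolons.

Neither parent survives and there are no descendants, so the estate passes to Junko's siblings and their issue per stirpes.
The estate is divided into 4 equal shares of 1/4 among Chiyo, Kenji, Isamu, Emiko.
Chiyo is living and takes 1/4.
Kenji predeceased; the 1/4 allotted to Kenji's branch passes to Kenji's issue by representation.
The 1/4 is divided into 3 equal shares of 1/12 among Akira, Hana, Yoshiko.
Akira predeceased; the 1/12 allotted to Akira's branch passes to Akira's issue by representation.
The 1/12 is divided into 4 equal shares of 1/48 among Ryo, Yori, Reiko, Sachiko.
Ryo is living and takes 1/48.
Yori is living and takes 1/48.
Reiko is living and takes 1/48.
Sachiko is living and takes 1/48.
Hana is living and takes 1/12.
Yoshiko is living and takes 1/12.
Isamu is living and takes 1/4.
Emiko predeceased; the 1/4 allotted to Emiko's branch passes to Emiko's issue by representation.
The 1/4 is divided into 2 equal shares of 1/8 among Kaede, Umeko.
Kaede predeceased; the 1/8 allotted to Kaede's branch passes to Kaede's issue by representation.
The 1/8 is divided into 2 equal shares of 1/16 among Takeshi, Satoshi.
Takeshi is living and takes 1/16.
Satoshi is living and takes 1/16.
Umeko is living and takes 1/8.

Chiyo 1/4; Hana 1/12; Isamu 1/4; Reiko 1/48; Ryo 1/48; Sachiko 1/48; Satoshi 1/16; Takeshi 1/16; Umeko 1/8; Yori 1/48; Yoshiko 1/12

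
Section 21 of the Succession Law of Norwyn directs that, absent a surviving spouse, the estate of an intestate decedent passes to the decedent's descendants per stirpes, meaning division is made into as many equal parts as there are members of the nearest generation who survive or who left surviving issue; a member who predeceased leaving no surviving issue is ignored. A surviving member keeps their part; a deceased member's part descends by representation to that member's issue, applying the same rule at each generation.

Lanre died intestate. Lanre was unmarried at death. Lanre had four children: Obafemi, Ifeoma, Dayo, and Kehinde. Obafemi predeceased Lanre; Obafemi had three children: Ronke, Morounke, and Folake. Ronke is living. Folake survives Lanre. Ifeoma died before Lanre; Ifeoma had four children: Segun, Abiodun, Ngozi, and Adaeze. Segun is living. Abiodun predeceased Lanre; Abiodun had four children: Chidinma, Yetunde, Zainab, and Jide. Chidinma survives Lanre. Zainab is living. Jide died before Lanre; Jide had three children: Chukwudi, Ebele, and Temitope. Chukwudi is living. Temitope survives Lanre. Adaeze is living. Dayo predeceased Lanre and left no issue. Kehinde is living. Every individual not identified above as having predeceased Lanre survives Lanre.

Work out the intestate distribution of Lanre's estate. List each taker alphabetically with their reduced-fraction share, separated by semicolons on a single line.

Adaeze 1/12; Chidinma 1/48; Chukwudi 1/144; Ebele 1/144; Folake 1/9; Kehinde 1/3; Morounke 1/9; Ngozi 1/12; Ronke 1/9; Segun 1/12; Temitope 1/144; Yetunde 1/48; Zainab 1/48

There is no surviving spouse, so the entire estate passes to Lanre's descendants per stirpes.
Dayo left no surviving issue, so that branch lapses and is disregarded.
The estate is divided into 3 equal shares of 1/3 among Obafemi, Ifeoma, Kehinde.
Obafemi predeceased; the 1/3 allotted to Obafemi's branch passes to Obafemi's issue by representation.
The 1/3 is divided into 3 equal shares of 1/9 among Ronke, Morounke, Folake.
Ronke is living and takes 1/9.
Morounke is living and takes 1/9.
Folake is living and takes 1/9.
Ifeoma predeceased; the 1/3 allotted to Ifeoma's branch passes to Ifeoma's issue by representation.
The 1/3 is divided into 4 equal shares of 1/12 among Segun, Abiodun, Ngozi, Adaeze.
Segun is living and takes 1/12.
Abiodun predeceased; the 1/12 allotted to Abiodun's branch passes to Abiodun's issue by representation.
The 1/12 is divided into 4 equal shares of 1/48 among Chidinma, Yetunde, Zainab, Jide.
Chidinma is living and takes 1/48.
Yetunde is living and takes 1/48.
Zainab is living and takes 1/48.
Jide predeceased; the 1/48 allotted to Jide's branch passes to Jide's issue by representation.
The 1/48 is divided into 3 equal shares of 1/144 among Chukwudi, Ebele, Temitope.
Chukwudi is living and takes 1/144.
Ebele is living and takes 1/144.
Temitope is living and takes 1/144.
Ngozi is living and takes 1/12.
Adaeze is living and takes 1/12.
Kehinde is living and takes 1/3.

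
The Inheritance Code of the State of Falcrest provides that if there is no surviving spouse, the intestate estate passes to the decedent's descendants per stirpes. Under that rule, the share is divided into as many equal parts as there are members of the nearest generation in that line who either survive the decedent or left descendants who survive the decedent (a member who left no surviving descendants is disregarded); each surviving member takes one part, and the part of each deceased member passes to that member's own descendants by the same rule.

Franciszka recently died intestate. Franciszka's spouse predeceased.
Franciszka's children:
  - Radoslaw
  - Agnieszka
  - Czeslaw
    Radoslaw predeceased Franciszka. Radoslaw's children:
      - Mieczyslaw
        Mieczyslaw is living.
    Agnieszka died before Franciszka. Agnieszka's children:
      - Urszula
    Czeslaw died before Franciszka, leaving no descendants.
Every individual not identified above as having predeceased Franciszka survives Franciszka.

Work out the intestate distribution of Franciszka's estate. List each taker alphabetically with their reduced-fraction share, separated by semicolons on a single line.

There is no surviving spouse, so the entire estate passes to Franciszka's descendants per stirpes.
Czeslaw left no surviving issue, so that branch lapses and is disregarded.
The estate is divided into 2 equal shares of 1/2 among Radoslaw, Agnieszka.
Radoslaw predeceased; the 1/2 allotted to Radoslaw's branch passes to Radoslaw's issue by representation.
Mieczyslaw is the sole taker at this level and receives the full 1/2.
Agnieszka predeceased; the 1/2 allotted to Agnieszka's branch passes to Agnieszka's issue by representation.
Urszula is the sole taker at this level and receives the full 1/2.

Mieczyslaw 1/2; Urszula 1/2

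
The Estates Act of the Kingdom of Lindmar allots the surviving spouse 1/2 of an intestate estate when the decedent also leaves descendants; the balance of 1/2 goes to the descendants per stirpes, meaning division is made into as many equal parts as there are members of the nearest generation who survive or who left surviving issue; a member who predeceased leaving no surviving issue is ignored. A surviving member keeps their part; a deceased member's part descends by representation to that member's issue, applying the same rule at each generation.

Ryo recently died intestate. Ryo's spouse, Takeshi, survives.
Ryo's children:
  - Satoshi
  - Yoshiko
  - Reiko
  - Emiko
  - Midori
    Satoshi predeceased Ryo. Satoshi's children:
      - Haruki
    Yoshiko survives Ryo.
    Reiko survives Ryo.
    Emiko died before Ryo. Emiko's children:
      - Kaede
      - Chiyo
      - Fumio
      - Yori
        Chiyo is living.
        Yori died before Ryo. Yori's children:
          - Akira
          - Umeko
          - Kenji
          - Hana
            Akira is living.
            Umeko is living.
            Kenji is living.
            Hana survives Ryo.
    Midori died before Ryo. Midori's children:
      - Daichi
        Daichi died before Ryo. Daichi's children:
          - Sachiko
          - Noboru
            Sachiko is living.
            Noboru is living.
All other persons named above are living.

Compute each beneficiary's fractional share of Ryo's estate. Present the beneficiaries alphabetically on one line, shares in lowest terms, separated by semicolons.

Akira 1/160; Chiyo 1/40; Fumio 1/40; Hana 1/160; Haruki 1/10; Kaede 1/40; Kenji 1/160; Noboru 1/20; Reiko 1/10; Sachiko 1/20; Takeshi 1/2; Umeko 1/160; Yoshiko 1/10

Takeshi, as surviving spouse, takes 1/2.
The remaining 1/2 passes to Ryo's descendants per stirpes.
The 1/2 is divided into 5 equal shares of 1/10 among Satoshi, Yoshiko, Reiko, Emiko, Midori.
Satoshi predeceased; the 1/10 allotted to Satoshi's branch passes to Satoshi's issue by representation.
Haruki is the sole taker at this level and receives the full 1/10.
Yoshiko is living and takes 1/10.
Reiko is living and takes 1/10.
Emiko predeceased; the 1/10 allotted to Emiko's branch passes to Emiko's issue by representation.
The 1/10 is divided into 4 equal shares of 1/40 among Kaede, Chiyo, Fumio, Yori.
Kaede is living and takes 1/40.
Chiyo is living and takes 1/40.
Fumio is living and takes 1/40.
Yori predeceased; the 1/40 allotted to Yori's branch passes to Yori's issue by representation.
The 1/40 is divided into 4 equal shares of 1/160 among Akira, Umeko, Kenji, Hana.
Akira is living and takes 1/160.
Umeko is living and takes 1/160.
Kenji is living and takes 1/160.
Hana is living and takes 1/160.
Midori predeceased; the 1/10 allotted to Midori's branch passes to Midori's issue by representation.
Daichi's line is the sole branch at this level, so the full 1/10 passes to Daichi's issue by representation.
The 1/10 is divided into 2 equal shares of 1/20 among Sachiko, Noboru.
Sachiko is living and takes 1/20.
Noboru is living and takes 1/20.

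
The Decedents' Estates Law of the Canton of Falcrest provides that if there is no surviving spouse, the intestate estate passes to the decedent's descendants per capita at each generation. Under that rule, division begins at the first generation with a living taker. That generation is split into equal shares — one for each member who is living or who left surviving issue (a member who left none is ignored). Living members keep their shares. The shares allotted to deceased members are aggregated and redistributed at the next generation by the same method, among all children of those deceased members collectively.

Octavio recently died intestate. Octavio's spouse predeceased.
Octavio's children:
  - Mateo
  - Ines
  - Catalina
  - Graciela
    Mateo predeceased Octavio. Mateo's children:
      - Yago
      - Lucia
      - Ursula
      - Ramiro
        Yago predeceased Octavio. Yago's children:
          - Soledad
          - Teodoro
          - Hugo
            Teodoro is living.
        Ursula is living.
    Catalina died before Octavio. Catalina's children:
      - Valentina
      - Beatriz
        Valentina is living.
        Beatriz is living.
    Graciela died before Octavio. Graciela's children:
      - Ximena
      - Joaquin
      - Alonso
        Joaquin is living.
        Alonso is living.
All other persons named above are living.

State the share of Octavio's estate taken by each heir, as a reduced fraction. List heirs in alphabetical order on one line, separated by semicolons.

There is no surviving spouse, so the entire estate passes to Octavio's descendants per capita at each generation.
At generation 1 (Mateo, Ines, Catalina, Graciela) there are 4 shares of (1)/4 = 1/4 each.
Living: Ines — each takes 1/4.
Deceased: Mateo, Catalina, and Graciela. Their combined 3/4 is pooled and carried to generation 2.
At generation 2 (Yago, Lucia, Ursula, Ramiro, Valentina, Beatriz, Ximena, Joaquin, Alonso) there are 9 shares of (3/4)/9 = 1/12 each.
Living: Lucia, Ursula, Ramiro, Valentina, Beatriz, Ximena, Joaquin, and Alonso — each takes 1/12.
Deceased: Yago. That 1/12 share is carried to generation 3.
At generation 3 (Soledad, Teodoro, Hugo) there are 3 shares of (1/12)/3 = 1/36 each.
Living: Soledad, Teodoro, and Hugo — each takes 1/36.

Alonso 1/12; Beatriz 1/12; Hugo 1/36; Ines 1/4; Joaquin 1/12; Lucia 1/12; Ramiro 1/12; Soledad 1/36; Teodoro 1/36; Ursula 1/12; Valentina 1/12; Ximena 1/12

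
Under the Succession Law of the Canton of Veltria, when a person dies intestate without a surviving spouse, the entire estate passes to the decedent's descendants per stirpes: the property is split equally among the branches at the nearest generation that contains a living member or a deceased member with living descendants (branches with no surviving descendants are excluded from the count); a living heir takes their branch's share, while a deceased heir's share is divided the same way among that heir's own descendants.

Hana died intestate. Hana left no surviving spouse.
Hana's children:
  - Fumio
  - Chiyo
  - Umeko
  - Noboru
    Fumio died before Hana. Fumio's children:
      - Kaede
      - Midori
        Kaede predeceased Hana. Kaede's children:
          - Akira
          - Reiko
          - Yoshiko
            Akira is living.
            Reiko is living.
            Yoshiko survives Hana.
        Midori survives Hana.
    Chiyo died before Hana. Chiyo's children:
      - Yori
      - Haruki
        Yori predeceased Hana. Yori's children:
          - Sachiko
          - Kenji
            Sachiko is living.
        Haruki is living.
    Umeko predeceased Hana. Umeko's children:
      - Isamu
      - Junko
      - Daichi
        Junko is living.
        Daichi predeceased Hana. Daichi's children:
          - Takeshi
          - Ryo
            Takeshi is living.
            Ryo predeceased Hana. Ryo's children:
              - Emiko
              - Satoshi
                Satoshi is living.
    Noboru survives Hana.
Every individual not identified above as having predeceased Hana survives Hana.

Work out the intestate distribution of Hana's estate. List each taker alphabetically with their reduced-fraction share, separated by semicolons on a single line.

Akira 1/24; Emiko 1/48; Haruki 1/8; Isamu 1/12; Junko 1/12; Kenji 1/16; Midori 1/8; Noboru 1/4; Reiko 1/24; Sachiko 1/16; Satoshi 1/48; Takeshi 1/24; Yoshiko 1/24

There is no surviving spouse, so the entire estate passes to Hana's descendants per stirpes.
The estate is divided into 4 equal shares of 1/4 among Fumio, Chiyo, Umeko, Noboru.
Fumio predeceased; the 1/4 allotted to Fumio's branch passes to Fumio's issue by representation.
The 1/4 is divided into 2 equal shares of 1/8 among Kaede, Midori.
Kaede predeceased; the 1/8 allotted to Kaede's branch passes to Kaede's issue by representation.
The 1/8 is divided into 3 equal shares of 1/24 among Akira, Reiko, Yoshiko.
Akira is living and takes 1/24.
Reiko is living and takes 1/24.
Yoshiko is living and takes 1/24.
Midori is living and takes 1/8.
Chiyo predeceased; the 1/4 allotted to Chiyo's branch passes to Chiyo's issue by representation.
The 1/4 is divided into 2 equal shares of 1/8 among Yori, Haruki.
Yori predeceased; the 1/8 allotted to Yori's branch passes to Yori's issue by representation.
The 1/8 is divided into 2 equal shares of 1/16 among Sachiko, Kenji.
Sachiko is living and takes 1/16.
Kenji is living and takes 1/16.
Haruki is living and takes 1/8.
Umeko predeceased; the 1/4 allotted to Umeko's branch passes to Umeko's issue by representation.
The 1/4 is divided into 3 equal shares of 1/12 among Isamu, Junko, Daichi.
Isamu is living and takes 1/12.
Junko is living and takes 1/12.
Daichi predeceased; the 1/12 allotted to Daichi's branch passes to Daichi's issue by representation.
The 1/12 is divided into 2 equal shares of 1/24 among Takeshi, Ryo.
Takeshi is living and takes 1/24.
Ryo predeceased; the 1/24 allotted to Ryo's branch passes to Ryo's issue by representation.
The 1/24 is divided into 2 equal shares of 1/48 among Emiko, Satoshi.
Emiko is living and takes 1/48.
Satoshi is living and takes 1/48.
Noboru is living and takes 1/4.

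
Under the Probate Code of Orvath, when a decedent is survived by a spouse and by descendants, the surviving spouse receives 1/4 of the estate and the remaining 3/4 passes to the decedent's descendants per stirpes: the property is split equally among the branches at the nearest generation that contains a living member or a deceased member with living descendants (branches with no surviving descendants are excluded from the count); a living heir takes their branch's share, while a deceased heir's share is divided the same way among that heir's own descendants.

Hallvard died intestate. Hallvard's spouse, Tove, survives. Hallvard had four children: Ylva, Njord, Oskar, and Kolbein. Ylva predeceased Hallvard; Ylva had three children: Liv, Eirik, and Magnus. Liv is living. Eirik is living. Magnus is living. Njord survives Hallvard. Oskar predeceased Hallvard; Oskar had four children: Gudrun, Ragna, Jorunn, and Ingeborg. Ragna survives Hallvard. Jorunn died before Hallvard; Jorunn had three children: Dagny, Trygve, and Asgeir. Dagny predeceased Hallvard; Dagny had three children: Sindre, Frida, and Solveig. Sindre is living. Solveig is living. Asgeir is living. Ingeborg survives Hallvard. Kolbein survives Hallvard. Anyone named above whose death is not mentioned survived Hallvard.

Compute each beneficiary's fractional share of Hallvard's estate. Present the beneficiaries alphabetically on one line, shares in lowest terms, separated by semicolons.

Asgeir 1/64; Eirik 1/16; Frida 1/192; Gudrun 3/64; Ingeborg 3/64; Kolbein 3/16; Liv 1/16; Magnus 1/16; Njord 3/16; Ragna 3/64; Sindre 1/192; Solveig 1/192; Tove 1/4; Trygve 1/64

Tove, as surviving spouse, takes 1/4.
The remaining 3/4 passes to Hallvard's descendants per stirpes.
The 3/4 is divided into 4 equal shares of 3/16 among Ylva, Njord, Oskar, Kolbein.
Ylva predeceased; the 3/16 allotted to Ylva's branch passes to Ylva's issue by representation.
The 3/16 is divided into 3 equal shares of 1/16 among Liv, Eirik, Magnus.
Liv is living and takes 1/16.
Eirik is living and takes 1/16.
Magnus is living and takes 1/16.
Njord is living and takes 3/16.
Oskar predeceased; the 3/16 allotted to Oskar's branch passes to Oskar's issue by representation.
The 3/16 is divided into 4 equal shares of 3/64 among Gudrun, Ragna, Jorunn, Ingeborg.
Gudrun is living and takes 3/64.
Ragna is living and takes 3/64.
Jorunn predeceased; the 3/64 allotted to Jorunn's branch passes to Jorunn's issue by representation.
The 3/64 is divided into 3 equal shares of 1/64 among Dagny, Trygve, Asgeir.
Dagny predeceased; the 1/64 allotted to Dagny's branch passes to Dagny's issue by representation.
The 1/64 is divided into 3 equal shares of 1/192 among Sindre, Frida, Solveig.
Sindre is living and takes 1/192.
Frida is living and takes 1/192.
Solveig is living and takes 1/192.
Trygve is living and takes 1/64.
Asgeir is living and takes 1/64.
Ingeborg is living and takes 3/64.
Kolbein is living and takes 3/16.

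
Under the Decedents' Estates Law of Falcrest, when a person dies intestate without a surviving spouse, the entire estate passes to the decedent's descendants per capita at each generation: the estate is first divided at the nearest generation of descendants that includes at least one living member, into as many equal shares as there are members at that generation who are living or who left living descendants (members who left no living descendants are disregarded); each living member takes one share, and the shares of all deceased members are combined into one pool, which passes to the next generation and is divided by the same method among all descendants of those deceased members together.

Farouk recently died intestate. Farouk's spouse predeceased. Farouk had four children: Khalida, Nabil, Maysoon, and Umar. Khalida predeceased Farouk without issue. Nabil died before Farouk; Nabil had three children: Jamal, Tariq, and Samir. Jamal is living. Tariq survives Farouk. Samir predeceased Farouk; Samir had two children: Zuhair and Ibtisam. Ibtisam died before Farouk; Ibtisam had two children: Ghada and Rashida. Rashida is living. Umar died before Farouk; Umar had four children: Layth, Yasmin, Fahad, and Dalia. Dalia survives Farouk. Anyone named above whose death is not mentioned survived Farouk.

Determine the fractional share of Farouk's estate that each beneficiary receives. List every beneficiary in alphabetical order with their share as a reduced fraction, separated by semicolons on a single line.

Dalia 2/21; Fahad 2/21; Ghada 1/42; Jamal 2/21; Layth 2/21; Maysoon 1/3; Rashida 1/42; Tariq 2/21; Yasmin 2/21; Zuhair 1/21

There is no surviving spouse, so the entire estate passes to Farouk's descendants per capita at each generation.
At generation 1 (Nabil, Maysoon, Umar) there are 3 shares of (1)/3 = 1/3 each.
Living: Maysoon — each takes 1/3.
Deceased: Nabil and Umar. Their combined 2/3 is pooled and carried to generation 2.
At generation 2 (Jamal, Tariq, Samir, Layth, Yasmin, Fahad, Dalia) there are 7 shares of (2/3)/7 = 2/21 each.
Living: Jamal, Tariq, Layth, Yasmin, Fahad, and Dalia — each takes 2/21.
Deceased: Samir. That 2/21 share is carried to generation 3.
At generation 3 (Zuhair, Ibtisam) there are 2 shares of (2/21)/2 = 1/21 each.
Living: Zuhair — each takes 1/21.
Deceased: Ibtisam. That 1/21 share is carried to generation 4.
At generation 4 (Ghada, Rashida) there are 2 shares of (1/21)/2 = 1/42 each.
Living: Ghada and Rashida — each takes 1/42.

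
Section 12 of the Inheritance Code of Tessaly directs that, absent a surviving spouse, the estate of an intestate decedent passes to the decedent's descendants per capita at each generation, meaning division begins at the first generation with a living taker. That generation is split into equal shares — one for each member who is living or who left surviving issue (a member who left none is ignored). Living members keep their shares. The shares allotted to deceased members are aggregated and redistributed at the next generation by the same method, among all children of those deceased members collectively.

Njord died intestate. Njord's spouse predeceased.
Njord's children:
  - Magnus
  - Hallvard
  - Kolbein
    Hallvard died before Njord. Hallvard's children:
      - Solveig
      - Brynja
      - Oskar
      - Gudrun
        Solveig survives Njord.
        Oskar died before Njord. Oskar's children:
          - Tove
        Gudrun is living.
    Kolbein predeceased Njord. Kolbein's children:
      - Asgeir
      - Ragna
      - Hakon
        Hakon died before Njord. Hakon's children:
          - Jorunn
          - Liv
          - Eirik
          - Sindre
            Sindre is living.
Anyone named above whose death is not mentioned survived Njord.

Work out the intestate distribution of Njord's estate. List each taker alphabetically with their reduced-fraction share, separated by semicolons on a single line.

There is no surviving spouse, so the entire estate passes to Njord's descendants per capita at each generation.
At generation 1 (Magnus, Hallvard, Kolbein) there are 3 shares of (1)/3 = 1/3 each.
Living: Magnus — each takes 1/3.
Deceased: Hallvard and Kolbein. Their combined 2/3 is pooled and carried to generation 2.
At generation 2 (Solveig, Brynja, Oskar, Gudrun, Asgeir, Ragna, Hakon) there are 7 shares of (2/3)/7 = 2/21 each.
Living: Solveig, Brynja, Gudrun, Asgeir, and Ragna — each takes 2/21.
Deceased: Oskar and Hakon. Their combined 4/21 is pooled and carried to generation 3.
At generation 3 (Tove, Jorunn, Liv, Eirik, Sindre) there are 5 shares of (4/21)/5 = 4/105 each.
Living: Tove, Jorunn, Liv, Eirik, and Sindre — each takes 4/105.

Asgeir 2/21; Brynja 2/21; Eirik 4/105; Gudrun 2/21; Jorunn 4/105; Liv 4/105; Magnus 1/3; Ragna 2/21; Sindre 4/105; Solveig 2/21; Tove 4/105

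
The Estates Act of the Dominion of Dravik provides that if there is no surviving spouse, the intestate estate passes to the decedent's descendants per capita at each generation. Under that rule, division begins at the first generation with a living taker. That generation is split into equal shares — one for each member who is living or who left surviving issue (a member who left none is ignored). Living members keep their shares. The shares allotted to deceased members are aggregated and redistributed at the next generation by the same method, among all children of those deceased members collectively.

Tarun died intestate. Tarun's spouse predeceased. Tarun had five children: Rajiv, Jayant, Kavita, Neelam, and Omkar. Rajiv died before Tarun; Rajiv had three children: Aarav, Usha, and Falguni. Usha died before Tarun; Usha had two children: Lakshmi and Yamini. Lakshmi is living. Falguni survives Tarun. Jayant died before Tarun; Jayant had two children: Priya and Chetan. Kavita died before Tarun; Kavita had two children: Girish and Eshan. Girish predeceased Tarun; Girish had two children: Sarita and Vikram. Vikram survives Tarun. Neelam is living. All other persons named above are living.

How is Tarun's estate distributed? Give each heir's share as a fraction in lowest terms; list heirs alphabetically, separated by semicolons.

Aarav 3/35; Chetan 3/35; Eshan 3/35; Falguni 3/35; Lakshmi 3/70; Neelam 1/5; Omkar 1/5; Priya 3/35; Sarita 3/70; Vikram 3/70; Yamini 3/70

There is no surviving spouse, so the entire estate passes to Tarun's descendants per capita at each generation.
At generation 1 (Rajiv, Jayant, Kavita, Neelam, Omkar) there are 5 shares of (1)/5 = 1/5 each.
Living: Neelam and Omkar — each takes 1/5.
Deceased: Rajiv, Jayant, and Kavita. Their combined 3/5 is pooled and carried to generation 2.
At generation 2 (Aarav, Usha, Falguni, Priya, Chetan, Girish, Eshan) there are 7 shares of (3/5)/7 = 3/35 each.
Living: Aarav, Falguni, Priya, Chetan, and Eshan — each takes 3/35.
Deceased: Usha and Girish. Their combined 6/35 is pooled and carried to generation 3.
At generation 3 (Lakshmi, Yamini, Sarita, Vikram) there are 4 shares of (6/35)/4 = 3/70 each.
Living: Lakshmi, Yamini, Sarita, and Vikram — each takes 3/70.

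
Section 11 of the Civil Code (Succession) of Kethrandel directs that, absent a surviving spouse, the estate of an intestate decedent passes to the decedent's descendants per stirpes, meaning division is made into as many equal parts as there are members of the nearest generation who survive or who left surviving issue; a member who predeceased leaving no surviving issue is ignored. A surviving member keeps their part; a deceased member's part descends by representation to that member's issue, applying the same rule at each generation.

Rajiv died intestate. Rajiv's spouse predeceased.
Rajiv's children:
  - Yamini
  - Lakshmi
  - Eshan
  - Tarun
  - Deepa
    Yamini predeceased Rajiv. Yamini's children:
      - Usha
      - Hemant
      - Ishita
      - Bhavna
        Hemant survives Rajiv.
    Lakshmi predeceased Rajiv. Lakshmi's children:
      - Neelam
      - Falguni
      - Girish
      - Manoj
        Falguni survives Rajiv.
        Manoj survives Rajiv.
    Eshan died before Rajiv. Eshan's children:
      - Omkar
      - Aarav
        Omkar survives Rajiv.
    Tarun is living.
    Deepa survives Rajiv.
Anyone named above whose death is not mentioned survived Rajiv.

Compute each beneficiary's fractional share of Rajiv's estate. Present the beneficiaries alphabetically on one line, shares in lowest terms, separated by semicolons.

There is no surviving spouse, so the entire estate passes to Rajiv's descendants per stirpes.
The estate is divided into 5 equal shares of 1/5 among Yamini, Lakshmi, Eshan, Tarun, Deepa.
Yamini predeceased; the 1/5 allotted to Yamini's branch passes to Yamini's issue by representation.
The 1/5 is divided into 4 equal shares of 1/20 among Usha, Hemant, Ishita, Bhavna.
Usha is living and takes 1/20.
Hemant is living and takes 1/20.
Ishita is living and takes 1/20.
Bhavna is living and takes 1/20.
Lakshmi predeceased; the 1/5 allotted to Lakshmi's branch passes to Lakshmi's issue by representation.
The 1/5 is divided into 4 equal shares of 1/20 among Neelam, Falguni, Girish, Manoj.
Neelam is living and takes 1/20.
Falguni is living and takes 1/20.
Girish is living and takes 1/20.
Manoj is living and takes 1/20.
Eshan predeceased; the 1/5 allotted to Eshan's branch passes to Eshan's issue by representation.
The 1/5 is divided into 2 equal shares of 1/10 among Omkar, Aarav.
Omkar is living and takes 1/10.
Aarav is living and takes 1/10.
Tarun is living and takes 1/5.
Deepa is living and takes 1/5.

Aarav 1/10; Bhavna 1/20; Deepa 1/5; Falguni 1/20; Girish 1/20; Hemant 1/20; Ishita 1/20; Manoj 1/20; Neelam 1/20; Omkar 1/10; Tarun 1/5; Usha 1/20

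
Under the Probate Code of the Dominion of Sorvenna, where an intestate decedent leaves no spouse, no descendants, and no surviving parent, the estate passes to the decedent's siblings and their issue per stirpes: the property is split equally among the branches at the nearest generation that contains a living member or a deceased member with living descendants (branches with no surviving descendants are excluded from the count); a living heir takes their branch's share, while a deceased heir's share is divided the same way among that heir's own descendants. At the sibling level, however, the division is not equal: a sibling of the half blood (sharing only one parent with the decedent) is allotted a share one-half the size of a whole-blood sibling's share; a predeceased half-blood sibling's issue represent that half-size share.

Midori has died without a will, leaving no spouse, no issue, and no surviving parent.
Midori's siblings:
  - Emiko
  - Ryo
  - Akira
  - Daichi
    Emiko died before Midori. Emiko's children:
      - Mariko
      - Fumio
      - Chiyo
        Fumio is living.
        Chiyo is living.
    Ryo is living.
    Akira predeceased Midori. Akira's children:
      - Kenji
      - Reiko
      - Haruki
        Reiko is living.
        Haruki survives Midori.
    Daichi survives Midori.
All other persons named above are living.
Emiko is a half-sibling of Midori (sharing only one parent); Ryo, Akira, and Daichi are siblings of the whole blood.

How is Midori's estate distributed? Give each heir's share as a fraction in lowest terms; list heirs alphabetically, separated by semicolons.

No spouse, descendants, or parent survives, so the estate passes to Midori's siblings per stirpes.
Half-blood siblings count for one-half the weight of whole-blood siblings at the initial division.
Dividing 1 in proportion to weights (total weight 7/2): Emiko (weight 1/2) → 1/7; Ryo (weight 1) → 2/7; Akira (weight 1) → 2/7; Daichi (weight 1) → 2/7.
Emiko predeceased; the 1/7 allotted to Emiko's branch passes to Emiko's issue by representation.
The 1/7 is divided into 3 equal shares of 1/21 among Mariko, Fumio, Chiyo.
Mariko is living and takes 1/21.
Fumio is living and takes 1/21.
Chiyo is living and takes 1/21.
Ryo is living and takes 2/7.
Akira predeceased; the 2/7 allotted to Akira's branch passes to Akira's issue by representation.
The 2/7 is divided into 3 equal shares of 2/21 among Kenji, Reiko, Haruki.
Kenji is living and takes 2/21.
Reiko is living and takes 2/21.
Haruki is living and takes 2/21.
Daichi is living and takes 2/7.

Chiyo 1/21; Daichi 2/7; Fumio 1/21; Haruki 2/21; Kenji 2/21; Mariko 1/21; Reiko 2/21; Ryo 2/7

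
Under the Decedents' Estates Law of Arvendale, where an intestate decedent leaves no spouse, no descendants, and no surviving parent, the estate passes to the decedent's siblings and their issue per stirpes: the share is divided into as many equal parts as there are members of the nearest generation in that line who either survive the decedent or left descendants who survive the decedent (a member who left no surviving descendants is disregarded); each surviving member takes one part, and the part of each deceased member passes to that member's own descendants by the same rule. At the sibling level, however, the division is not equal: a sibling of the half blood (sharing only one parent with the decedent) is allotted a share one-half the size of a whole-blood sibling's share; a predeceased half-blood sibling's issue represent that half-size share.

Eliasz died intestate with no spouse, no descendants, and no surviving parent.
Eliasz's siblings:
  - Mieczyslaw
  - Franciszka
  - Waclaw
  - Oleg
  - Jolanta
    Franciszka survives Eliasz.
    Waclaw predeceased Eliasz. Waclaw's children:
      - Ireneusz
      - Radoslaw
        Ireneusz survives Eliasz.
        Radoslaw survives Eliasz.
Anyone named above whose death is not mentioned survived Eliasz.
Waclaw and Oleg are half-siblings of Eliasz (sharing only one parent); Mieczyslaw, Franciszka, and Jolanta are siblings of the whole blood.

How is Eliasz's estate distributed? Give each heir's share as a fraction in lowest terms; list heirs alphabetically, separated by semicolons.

Franciszka 1/4; Ireneusz 1/16; Jolanta 1/4; Mieczyslaw 1/4; Oleg 1/8; Radoslaw 1/16

No spouse, descendants, or parent survives, so the estate passes to Eliasz's siblings per stirpes.
Half-blood siblings count for one-half the weight of whole-blood siblings at the initial division.
Dividing 1 in proportion to weights (total weight 4): Mieczyslaw (weight 1) → 1/4; Franciszka (weight 1) → 1/4; Waclaw (weight 1/2) → 1/8; Oleg (weight 1/2) → 1/8; Jolanta (weight 1) → 1/4.
Mieczyslaw is living and takes 1/4.
Franciszka is living and takes 1/4.
Waclaw predeceased; the 1/8 allotted to Waclaw's branch passes to Waclaw's issue by representation.
The 1/8 is divided into 2 equal shares of 1/16 among Ireneusz, Radoslaw.
Ireneusz is living and takes 1/16.
Radoslaw is living and takes 1/16.
Oleg is living and takes 1/8.
Jolanta is living and takes 1/4.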